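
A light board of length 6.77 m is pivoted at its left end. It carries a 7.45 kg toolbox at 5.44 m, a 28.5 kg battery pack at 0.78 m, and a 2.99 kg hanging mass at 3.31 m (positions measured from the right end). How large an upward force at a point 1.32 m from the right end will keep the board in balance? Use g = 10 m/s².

Taking torques about the left end:
Toolbox: 7.45 × 10 = 74.5 N down at 5.44 m → arm 1.33 m, τ = 74.5 × 1.33 = 99.09 N·m clockwise.
Battery pack: 28.5 × 10 = 285 N down at 0.78 m → arm 5.99 m, τ = 285 × 5.99 = 1707 N·m clockwise.
Hanging mass: 2.99 × 10 = 29.9 N down at 3.31 m → arm 3.46 m, τ = 29.9 × 3.46 = 103.5 N·m clockwise.
Net moment of the loads = 1910 N·m clockwise.
The upward force F acts at a point 1.32 m from the right end, arm 5.45 m, giving F × 5.45 counterclockwise.
Setting net torque to zero: F × 5.45 = 1910 → F = 1910 / 5.45 = 350 N.

F ≈ 350 N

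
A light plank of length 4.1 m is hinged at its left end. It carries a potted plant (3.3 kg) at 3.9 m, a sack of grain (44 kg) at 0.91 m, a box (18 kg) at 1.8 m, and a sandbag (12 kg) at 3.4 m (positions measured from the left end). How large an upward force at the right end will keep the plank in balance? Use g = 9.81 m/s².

F ≈ 302 N

Choose the left end as the axis so the unknown pivot reaction has zero arm there.
Potted plant: 3.3 × 9.81 = 32.37 N down at 3.9 m → arm 3.9 m, τ = 32.37 × 3.9 = 126.2 N·m clockwise.
Sack of grain: 44 × 9.81 = 431.6 N down at 0.91 m → arm 0.91 m, τ = 431.6 × 0.91 = 392.8 N·m clockwise.
Box: 18 × 9.81 = 176.6 N down at 1.8 m → arm 1.8 m, τ = 176.6 × 1.8 = 317.9 N·m clockwise.
Sandbag: 12 × 9.81 = 117.7 N down at 3.4 m → arm 3.4 m, τ = 117.7 × 3.4 = 400.2 N·m clockwise.
Net moment of the loads = 1237 N·m clockwise.
The upward force F acts at the right end, arm 4.1 m, giving F × 4.1 counterclockwise.
For rotational equilibrium, F × 4.1 = 1237, so F = 1237 / 4.1 = 302 N.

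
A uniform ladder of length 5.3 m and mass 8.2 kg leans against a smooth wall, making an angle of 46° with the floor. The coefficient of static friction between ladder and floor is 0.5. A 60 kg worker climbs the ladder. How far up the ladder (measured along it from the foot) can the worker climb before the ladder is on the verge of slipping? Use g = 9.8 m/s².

Taking torques about the foot of the ladder:
Ladder weight 8.2×9.8 = 80.36 N acts at 2.65 m along the ladder; its horizontal arm is 2.65·cos46° = 1.841 m → τ = 147.9 N·m clockwise.
Worker weight 60×9.8 = 588 N at distance d → arm d·cos46° → τ = 588·d·0.6947 clockwise.
Wall normal N at the top has arm L sinθ = 3.813 m counterclockwise, so Στ = 0 gives N·3.813 = 147.9 + 408.5·d.
ΣFy = 0 ⇒ N_floor = 668.4 N, so the maximum friction is μ_s·N_floor = 0.5×668.4 = 334.2 N. ΣFx = 0 ⇒ N_wall = f, so at the slipping point N = 334.2 N.
Substituting: 334.2×3.813 = 147.9 + 408.5·d ⇒ d = (1274 − 147.9) / 408.5 = 2.76 m.

d ≈ 2.76 m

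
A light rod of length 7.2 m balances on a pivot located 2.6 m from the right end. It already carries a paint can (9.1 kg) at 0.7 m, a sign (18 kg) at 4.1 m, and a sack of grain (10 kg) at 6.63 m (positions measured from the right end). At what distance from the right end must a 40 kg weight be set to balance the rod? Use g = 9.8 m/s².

x ≈ 1.35 m from the right end

Choose the pivot (at 2.6 m from the right end) as the axis so the support reaction has zero arm there.
Paint can: 9.1 × 9.8 = 89.18 N down at 0.7 m → arm 1.9 m, τ = 89.18 × 1.9 = 169.4 N·m clockwise.
Sign: 18 × 9.8 = 176.4 N down at 4.1 m → arm 1.5 m, τ = 176.4 × 1.5 = 264.6 N·m counterclockwise.
Sack of grain: 10 × 9.8 = 98 N down at 6.63 m → arm 4.03 m, τ = 98 × 4.03 = 394.9 N·m counterclockwise.
Net moment of existing loads = 490.1 N·m counterclockwise.
The weight weighs 40 × 9.8 = 392 N and must supply an equal clockwise moment, so its lever arm about the pivot is 490.1 / 392 = 1.25 m.
That puts it at 2.6 − 1.25 = 1.35 m from the right end.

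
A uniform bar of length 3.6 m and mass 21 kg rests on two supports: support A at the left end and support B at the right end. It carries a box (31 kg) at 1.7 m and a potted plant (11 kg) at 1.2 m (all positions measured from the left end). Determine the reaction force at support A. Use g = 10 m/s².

R_A ≈ 342 N

About support B:
Beam weight: 21 × 10 = 210 N down at 1.8 m → arm 1.8 m, τ = 210 × 1.8 = 378 N·m counterclockwise.
Box: 31 × 10 = 310 N down at 1.7 m → arm 1.9 m, τ = 310 × 1.9 = 589 N·m counterclockwise.
Potted plant: 11 × 10 = 110 N down at 1.2 m → arm 2.4 m, τ = 110 × 2.4 = 264 N·m counterclockwise.
Net load moment about support B = 1231 N·m counterclockwise.
Reaction R at support A is upward at 0 m, arm 3.6 m → moment R × 3.6 clockwise.
Setting net torque to zero: R × 3.6 = 1231 → R = 342 N.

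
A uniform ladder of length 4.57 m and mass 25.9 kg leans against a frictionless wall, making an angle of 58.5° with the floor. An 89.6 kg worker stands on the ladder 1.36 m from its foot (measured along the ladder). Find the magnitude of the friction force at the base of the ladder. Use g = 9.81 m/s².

Taking torques about the foot of the ladder:
Ladder weight 25.9×9.81 = 254.1 N acts at 2.285 m along the ladder; its horizontal arm is 2.285·cos58.5° = 1.194 m → τ = 303.4 N·m clockwise.
Worker: 89.6×9.81 = 879 N at 1.36 m → arm 0.7106 m → τ = 624.6 N·m clockwise.
Wall normal N acts horizontally at the top; its moment arm is the height L sinθ = 4.57·sin58.5° = 3.897 m, counterclockwise.
Setting net torque to zero: N × 3.897 = 928 → N = 238 N.
ΣFx = 0: friction at the foot balances the wall's push, so f = N_wall = 238 N.

f ≈ 238 N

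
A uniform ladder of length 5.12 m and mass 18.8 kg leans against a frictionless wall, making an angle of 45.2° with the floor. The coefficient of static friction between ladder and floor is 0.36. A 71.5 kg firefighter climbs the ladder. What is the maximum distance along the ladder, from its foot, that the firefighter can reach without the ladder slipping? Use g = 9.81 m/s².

Take moments about the foot of the ladder.
Ladder weight 18.8×9.81 = 184.4 N acts at 2.56 m along the ladder; its horizontal arm is 2.56·cos45.2° = 1.804 m → τ = 332.7 N·m clockwise.
Firefighter weight 71.5×9.81 = 701.4 N at distance d → arm d·cos45.2° → τ = 701.4·d·0.7046 clockwise.
Wall normal N at the top has arm L sinθ = 3.633 m counterclockwise, so Στ = 0 gives N·3.633 = 332.7 + 494.2·d.
ΣFy = 0 ⇒ N_floor = 885.8 N, so the maximum friction is μ_s·N_floor = 0.36×885.8 = 318.9 N. ΣFx = 0 ⇒ N_wall = f, so at the slipping point N = 318.9 N.
Substituting: 318.9×3.633 = 332.7 + 494.2·d ⇒ d = (1159 − 332.7) / 494.2 = 1.67 m.

d ≈ 1.67 m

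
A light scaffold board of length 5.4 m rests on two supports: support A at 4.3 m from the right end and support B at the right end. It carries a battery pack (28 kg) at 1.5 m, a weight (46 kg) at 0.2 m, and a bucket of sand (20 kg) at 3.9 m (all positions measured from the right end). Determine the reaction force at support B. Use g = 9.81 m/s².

About support A:
Battery pack: 28 × 9.81 = 274.7 N down at 1.5 m → arm 2.8 m, τ = 274.7 × 2.8 = 769.2 N·m clockwise.
Weight: 46 × 9.81 = 451.3 N down at 0.2 m → arm 4.1 m, τ = 451.3 × 4.1 = 1850 N·m clockwise.
Bucket of sand: 20 × 9.81 = 196.2 N down at 3.9 m → arm 0.4 m, τ = 196.2 × 0.4 = 78.48 N·m clockwise.
Net load moment about support A = 2698 N·m clockwise.
Reaction R at support B is upward at 0 m, arm 4.3 m → moment R × 4.3 counterclockwise.
For rotational equilibrium, R × 4.3 = 2698, so R = 627 N.

R_B ≈ 627 N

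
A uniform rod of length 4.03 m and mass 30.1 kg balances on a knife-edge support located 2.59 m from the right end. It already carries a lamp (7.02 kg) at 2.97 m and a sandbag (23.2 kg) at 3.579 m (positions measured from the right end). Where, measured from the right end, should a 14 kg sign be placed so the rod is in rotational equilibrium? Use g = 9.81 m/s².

x ≈ 2 m from the right end

Sum moments about the knife-edge support (at 2.59 m from the right end) (the support reaction has zero arm there).
Beam weight: 30.1 × 9.81 = 295.3 N down at 2.015 m → arm 0.575 m, τ = 295.3 × 0.575 = 169.8 N·m clockwise.
Lamp: 7.02 × 9.81 = 68.87 N down at 2.97 m → arm 0.38 m, τ = 68.87 × 0.38 = 26.17 N·m counterclockwise.
Sandbag: 23.2 × 9.81 = 227.6 N down at 3.579 m → arm 0.989 m, τ = 227.6 × 0.989 = 225.1 N·m counterclockwise.
Net moment of existing loads = 81.47 N·m counterclockwise.
The sign weighs 14 × 9.81 = 137.3 N and must supply an equal clockwise moment, so its lever arm about the knife-edge support is 81.47 / 137.3 = 0.593 m.
That puts it at 2.59 − 0.593 = 2 m from the right end.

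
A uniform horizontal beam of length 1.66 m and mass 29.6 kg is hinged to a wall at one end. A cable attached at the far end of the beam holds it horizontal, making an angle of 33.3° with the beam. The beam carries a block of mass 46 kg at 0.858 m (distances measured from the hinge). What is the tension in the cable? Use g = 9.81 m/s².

T ≈ 689 N

Choose the hinge as the axis so the unknown hinge reaction has zero arm there.
Beam weight: 29.6 × 9.81 = 290.4 N down at 0.83 m → arm 0.83 m, τ = 290.4 × 0.83 = 241 N·m clockwise.
Block: 46 × 9.81 = 451.3 N down at 0.858 m → arm 0.858 m, τ = 451.3 × 0.858 = 387.2 N·m clockwise.
Total clockwise load moment = 628.2 N·m.
The cable tension T acts at 1.66 m; only its component perpendicular to the beam, T sinθ, produces torque. sin 33.3° = 0.549.
Balancing moments: T × 1.66 × 0.549 = 628.2, giving T = 628.2 / 0.9113 = 689 N.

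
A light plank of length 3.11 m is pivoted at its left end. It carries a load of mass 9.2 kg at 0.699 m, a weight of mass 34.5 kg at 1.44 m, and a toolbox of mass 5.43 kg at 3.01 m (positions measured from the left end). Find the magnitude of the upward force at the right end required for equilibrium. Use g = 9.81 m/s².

Taking torques about the left end:
Load: 9.2 × 9.81 = 90.25 N down at 0.699 m → arm 0.699 m, τ = 90.25 × 0.699 = 63.08 N·m clockwise.
Weight: 34.5 × 9.81 = 338.4 N down at 1.44 m → arm 1.44 m, τ = 338.4 × 1.44 = 487.3 N·m clockwise.
Toolbox: 5.43 × 9.81 = 53.27 N down at 3.01 m → arm 3.01 m, τ = 53.27 × 3.01 = 160.3 N·m clockwise.
Net moment of the loads = 710.7 N·m clockwise.
The upward force F acts at the right end, arm 3.11 m, giving F × 3.11 counterclockwise.
Setting net torque to zero: F × 3.11 = 710.7 → F = 710.7 / 3.11 = 229 N.

F ≈ 229 N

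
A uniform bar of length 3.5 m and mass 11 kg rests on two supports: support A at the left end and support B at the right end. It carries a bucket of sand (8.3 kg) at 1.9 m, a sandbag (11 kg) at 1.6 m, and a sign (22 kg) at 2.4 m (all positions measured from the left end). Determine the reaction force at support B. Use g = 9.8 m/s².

R_B ≈ 295 N

Choose support A as the axis so its reaction then has zero moment arm.
Beam weight: 11 × 9.8 = 107.8 N down at 1.75 m → arm 1.75 m, τ = 107.8 × 1.75 = 188.7 N·m clockwise.
Bucket of sand: 8.3 × 9.8 = 81.34 N down at 1.9 m → arm 1.9 m, τ = 81.34 × 1.9 = 154.5 N·m clockwise.
Sandbag: 11 × 9.8 = 107.8 N down at 1.6 m → arm 1.6 m, τ = 107.8 × 1.6 = 172.5 N·m clockwise.
Sign: 22 × 9.8 = 215.6 N down at 2.4 m → arm 2.4 m, τ = 215.6 × 2.4 = 517.4 N·m clockwise.
Net load moment about support A = 1033 N·m clockwise.
Reaction R at support B is upward at 3.5 m, arm 3.5 m → moment R × 3.5 counterclockwise.
Setting net torque to zero: R × 3.5 = 1033 → R = 295 N.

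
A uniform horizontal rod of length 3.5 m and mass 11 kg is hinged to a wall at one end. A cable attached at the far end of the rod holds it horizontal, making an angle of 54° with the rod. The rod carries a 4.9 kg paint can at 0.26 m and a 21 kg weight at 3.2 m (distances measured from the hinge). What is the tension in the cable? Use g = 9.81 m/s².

T ≈ 304 N

About the hinge:
Beam weight: 11 × 9.81 = 107.9 N down at 1.75 m → arm 1.75 m, τ = 107.9 × 1.75 = 188.8 N·m clockwise.
Paint can: 4.9 × 9.81 = 48.07 N down at 0.26 m → arm 0.26 m, τ = 48.07 × 0.26 = 12.5 N·m clockwise.
Weight: 21 × 9.81 = 206 N down at 3.2 m → arm 3.2 m, τ = 206 × 3.2 = 659.2 N·m clockwise.
Total clockwise load moment = 860.5 N·m.
The cable tension T acts at 3.5 m; only its component perpendicular to the rod, T sinθ, produces torque. sin 54° = 0.809.
Στ = 0 ⇒ T × 3.5 × 0.809 = 860.5 ⇒ T = 860.5 / 2.832 = 304 N.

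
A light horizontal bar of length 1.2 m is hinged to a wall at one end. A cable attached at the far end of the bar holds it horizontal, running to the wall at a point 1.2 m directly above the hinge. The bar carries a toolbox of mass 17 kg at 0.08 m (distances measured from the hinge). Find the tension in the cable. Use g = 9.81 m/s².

T ≈ 15.7 N

Taking torques about the hinge:
Toolbox: 17 × 9.81 = 166.8 N down at 0.08 m → arm 0.08 m, τ = 166.8 × 0.08 = 13.34 N·m clockwise.
Total clockwise load moment = 13.34 N·m.
The cable tension T acts at 1.2 m; only its component perpendicular to the bar, T sinθ, produces torque. sinθ = h/√(h²+d²) = 1.2/√(1.2²+1.2²) = 0.7071.
Balancing moments: T × 1.2 × 0.7071 = 13.34, giving T = 13.34 / 0.8485 = 15.7 N.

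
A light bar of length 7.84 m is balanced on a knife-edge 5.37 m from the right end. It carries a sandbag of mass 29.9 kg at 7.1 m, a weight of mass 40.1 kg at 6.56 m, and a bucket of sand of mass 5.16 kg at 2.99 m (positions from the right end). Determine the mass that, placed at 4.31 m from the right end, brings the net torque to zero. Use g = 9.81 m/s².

Choose the knife-edge (at 5.37 m from the right end) as the axis so the support reaction has zero arm there.
Sandbag: 29.9 × 9.81 = 293.3 N down at 7.1 m → arm 1.73 m, τ = 293.3 × 1.73 = 507.4 N·m counterclockwise.
Weight: 40.1 × 9.81 = 393.4 N down at 6.56 m → arm 1.19 m, τ = 393.4 × 1.19 = 468.1 N·m counterclockwise.
Bucket of sand: 5.16 × 9.81 = 50.62 N down at 2.99 m → arm 2.38 m, τ = 50.62 × 2.38 = 120.5 N·m clockwise.
Net moment of known loads = 855 N·m counterclockwise.
An unknown mass m at 4.31 m has arm 1.06 m; its moment is m·g·1.06 clockwise.
Balancing moments: m × 9.81 × 1.06 = 855, giving m = 855 / (9.81 × 1.06) = 82.2 kg.

m ≈ 82.2 kg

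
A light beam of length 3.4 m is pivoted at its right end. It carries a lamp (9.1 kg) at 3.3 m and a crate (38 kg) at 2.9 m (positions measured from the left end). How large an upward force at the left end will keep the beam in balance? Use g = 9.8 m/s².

F ≈ 57.4 N

About the right end:
Lamp: 9.1 × 9.8 = 89.18 N down at 3.3 m → arm 0.1 m, τ = 89.18 × 0.1 = 8.918 N·m counterclockwise.
Crate: 38 × 9.8 = 372.4 N down at 2.9 m → arm 0.5 m, τ = 372.4 × 0.5 = 186.2 N·m counterclockwise.
Net moment of the loads = 195.1 N·m counterclockwise.
The upward force F acts at the left end, arm 3.4 m, giving F × 3.4 clockwise.
Balancing moments: F × 3.4 = 195.1, giving F = 195.1 / 3.4 = 57.4 N.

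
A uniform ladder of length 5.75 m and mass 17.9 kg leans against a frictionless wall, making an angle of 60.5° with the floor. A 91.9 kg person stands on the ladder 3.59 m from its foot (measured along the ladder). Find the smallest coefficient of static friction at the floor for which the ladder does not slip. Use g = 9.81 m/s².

μ_min ≈ 0.342

Take moments about the foot of the ladder.
Ladder weight 17.9×9.81 = 175.6 N acts at 2.875 m along the ladder; its horizontal arm is 2.875·cos60.5° = 1.416 m → τ = 248.6 N·m clockwise.
Person: 91.9×9.81 = 901.5 N at 3.59 m → arm 1.768 m → τ = 1594 N·m clockwise.
Wall normal N acts horizontally at the top; its moment arm is the height L sinθ = 5.75·sin60.5° = 5.005 m, counterclockwise.
For rotational equilibrium, N × 5.005 = 1843, so N = 368.2 N.
ΣFx = 0 ⇒ f = N_wall = 368.2 N. ΣFy = 0 ⇒ N_floor = 1077 N.
μ_min = f / N_floor = 368.2 / 1077 = 0.342.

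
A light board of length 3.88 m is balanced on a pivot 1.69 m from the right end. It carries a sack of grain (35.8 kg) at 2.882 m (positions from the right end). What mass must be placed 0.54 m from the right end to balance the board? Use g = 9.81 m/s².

Sum moments about the pivot (at 1.69 m from the right end) (the support reaction has zero arm there).
Sack of grain: 35.8 × 9.81 = 351.2 N down at 2.882 m → arm 1.192 m, τ = 351.2 × 1.192 = 418.6 N·m counterclockwise.
Net moment of known loads = 418.6 N·m counterclockwise.
An unknown mass m at 0.54 m has arm 1.15 m; its moment is m·g·1.15 clockwise.
For rotational equilibrium, m × 9.81 × 1.15 = 418.6, so m = 418.6 / (9.81 × 1.15) = 37.1 kg.

m ≈ 37.1 kg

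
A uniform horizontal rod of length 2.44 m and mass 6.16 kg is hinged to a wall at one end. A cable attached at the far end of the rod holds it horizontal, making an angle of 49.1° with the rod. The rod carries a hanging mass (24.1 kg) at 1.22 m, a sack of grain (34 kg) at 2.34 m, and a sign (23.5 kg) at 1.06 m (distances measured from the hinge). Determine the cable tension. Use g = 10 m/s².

Sum moments about the hinge (the unknown hinge reaction has zero arm there).
Beam weight: 6.16 × 10 = 61.6 N down at 1.22 m → arm 1.22 m, τ = 61.6 × 1.22 = 75.15 N·m clockwise.
Hanging mass: 24.1 × 10 = 241 N down at 1.22 m → arm 1.22 m, τ = 241 × 1.22 = 294 N·m clockwise.
Sack of grain: 34 × 10 = 340 N down at 2.34 m → arm 2.34 m, τ = 340 × 2.34 = 795.6 N·m clockwise.
Sign: 23.5 × 10 = 235 N down at 1.06 m → arm 1.06 m, τ = 235 × 1.06 = 249.1 N·m clockwise.
Total clockwise load moment = 1414 N·m.
The cable tension T acts at 2.44 m; only its component perpendicular to the rod, T sinθ, produces torque. sin 49.1° = 0.7559.
Στ = 0 ⇒ T × 2.44 × 0.7559 = 1414 ⇒ T = 1414 / 1.844 = 767 N.

T ≈ 767 N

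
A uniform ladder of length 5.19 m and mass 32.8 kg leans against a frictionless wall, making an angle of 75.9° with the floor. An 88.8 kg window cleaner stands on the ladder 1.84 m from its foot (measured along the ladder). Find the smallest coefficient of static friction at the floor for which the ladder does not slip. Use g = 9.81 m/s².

Choose the foot of the ladder as the axis so the floor normal and friction both act there and drop out.
Ladder weight 32.8×9.81 = 321.8 N acts at 2.595 m along the ladder; its horizontal arm is 2.595·cos75.9° = 0.6322 m → τ = 203.4 N·m clockwise.
Window cleaner: 88.8×9.81 = 871.1 N at 1.84 m → arm 0.4483 m → τ = 390.5 N·m clockwise.
Wall normal N acts horizontally at the top; its moment arm is the height L sinθ = 5.19·sin75.9° = 5.034 m, counterclockwise.
Balancing moments: N × 5.034 = 593.9, giving N = 118 N.
ΣFx = 0 ⇒ f = N_wall = 118 N. ΣFy = 0 ⇒ N_floor = 1193 N.
μ_min = f / N_floor = 118 / 1193 = 0.0989.

μ_min ≈ 0.0989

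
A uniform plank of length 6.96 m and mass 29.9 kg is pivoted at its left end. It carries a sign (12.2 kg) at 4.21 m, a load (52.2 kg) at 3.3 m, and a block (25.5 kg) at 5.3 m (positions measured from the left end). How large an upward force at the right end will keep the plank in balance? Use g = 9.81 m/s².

F ≈ 652 N

Take moments about the left end.
Beam weight: 29.9 × 9.81 = 293.3 N down at 3.48 m → arm 3.48 m, τ = 293.3 × 3.48 = 1021 N·m clockwise.
Sign: 12.2 × 9.81 = 119.7 N down at 4.21 m → arm 4.21 m, τ = 119.7 × 4.21 = 503.9 N·m clockwise.
Load: 52.2 × 9.81 = 512.1 N down at 3.3 m → arm 3.3 m, τ = 512.1 × 3.3 = 1690 N·m clockwise.
Block: 25.5 × 9.81 = 250.2 N down at 5.3 m → arm 5.3 m, τ = 250.2 × 5.3 = 1326 N·m clockwise.
Net moment of the loads = 4541 N·m clockwise.
The upward force F acts at the right end, arm 6.96 m, giving F × 6.96 counterclockwise.
Στ = 0 ⇒ F × 6.96 = 4541 ⇒ F = 4541 / 6.96 = 652 N.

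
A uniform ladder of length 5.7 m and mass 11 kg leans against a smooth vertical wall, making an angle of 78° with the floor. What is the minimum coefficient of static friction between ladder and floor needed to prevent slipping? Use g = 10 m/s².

μ_min ≈ 0.106

Sum moments about the foot of the ladder (the floor normal and friction both act there and drop out).
Ladder weight 11×10 = 110 N acts at 2.85 m along the ladder; its horizontal arm is 2.85·cos78° = 0.5925 m → τ = 65.17 N·m clockwise.
Wall normal N acts horizontally at the top; its moment arm is the height L sinθ = 5.7·sin78° = 5.575 m, counterclockwise.
Balancing moments: N × 5.575 = 65.17, giving N = 11.69 N.
ΣFx = 0 ⇒ f = N_wall = 11.69 N. ΣFy = 0 ⇒ N_floor = 110 N.
μ_min = f / N_floor = 11.69 / 110 = 0.106.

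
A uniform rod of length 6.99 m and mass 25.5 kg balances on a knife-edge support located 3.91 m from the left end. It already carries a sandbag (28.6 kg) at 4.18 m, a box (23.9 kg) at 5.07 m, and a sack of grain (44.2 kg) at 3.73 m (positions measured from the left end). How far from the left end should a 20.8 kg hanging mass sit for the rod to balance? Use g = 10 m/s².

Sum moments about the knife-edge support (at 3.91 m from the left end) (the support reaction has zero arm there).
Beam weight: 25.5 × 10 = 255 N down at 3.495 m → arm 0.415 m, τ = 255 × 0.415 = 105.8 N·m counterclockwise.
Sandbag: 28.6 × 10 = 286 N down at 4.18 m → arm 0.27 m, τ = 286 × 0.27 = 77.22 N·m clockwise.
Box: 23.9 × 10 = 239 N down at 5.07 m → arm 1.16 m, τ = 239 × 1.16 = 277.2 N·m clockwise.
Sack of grain: 44.2 × 10 = 442 N down at 3.73 m → arm 0.18 m, τ = 442 × 0.18 = 79.56 N·m counterclockwise.
Net moment of existing loads = 169.1 N·m clockwise.
The hanging mass weighs 20.8 × 10 = 208 N and must supply an equal counterclockwise moment, so its lever arm about the knife-edge support is 169.1 / 208 = 0.813 m.
That puts it at 3.91 − 0.813 = 3.1 m from the left end.

x ≈ 3.1 m from the left end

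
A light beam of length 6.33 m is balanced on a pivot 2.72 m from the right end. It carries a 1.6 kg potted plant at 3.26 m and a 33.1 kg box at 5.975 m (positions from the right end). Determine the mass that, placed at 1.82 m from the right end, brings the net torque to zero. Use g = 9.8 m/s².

m ≈ 121 kg

Taking torques about the pivot (at 2.72 m from the right end):
Potted plant: 1.6 × 9.8 = 15.68 N down at 3.26 m → arm 0.54 m, τ = 15.68 × 0.54 = 8.467 N·m counterclockwise.
Box: 33.1 × 9.8 = 324.4 N down at 5.975 m → arm 3.255 m, τ = 324.4 × 3.255 = 1056 N·m counterclockwise.
Net moment of known loads = 1064 N·m counterclockwise.
An unknown mass m at 1.82 m has arm 0.9 m; its moment is m·g·0.9 clockwise.
Setting net torque to zero: m × 9.8 × 0.9 = 1064 → m = 1064 / (9.8 × 0.9) = 121 kg.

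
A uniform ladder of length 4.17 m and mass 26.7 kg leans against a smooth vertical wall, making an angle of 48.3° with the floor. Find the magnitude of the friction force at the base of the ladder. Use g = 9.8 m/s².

Take moments about the foot of the ladder.
Ladder weight 26.7×9.8 = 261.7 N acts at 2.085 m along the ladder; its horizontal arm is 2.085·cos48.3° = 1.387 m → τ = 363 N·m clockwise.
Wall normal N acts horizontally at the top; its moment arm is the height L sinθ = 4.17·sin48.3° = 3.113 m, counterclockwise.
For rotational equilibrium, N × 3.113 = 363, so N = 117 N.
ΣFx = 0: friction at the foot balances the wall's push, so f = N_wall = 117 N.

f ≈ 117 N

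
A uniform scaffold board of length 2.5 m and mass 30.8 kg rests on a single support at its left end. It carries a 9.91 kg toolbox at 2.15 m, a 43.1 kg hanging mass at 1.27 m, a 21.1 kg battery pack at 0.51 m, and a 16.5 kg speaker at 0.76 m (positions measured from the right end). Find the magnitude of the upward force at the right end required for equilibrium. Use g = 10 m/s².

F ≈ 663 N

Choose the left end as the axis so the unknown pivot reaction has zero arm there.
Beam weight: 30.8 × 10 = 308 N down at 1.25 m → arm 1.25 m, τ = 308 × 1.25 = 385 N·m clockwise.
Toolbox: 9.91 × 10 = 99.1 N down at 2.15 m → arm 0.35 m, τ = 99.1 × 0.35 = 34.68 N·m clockwise.
Hanging mass: 43.1 × 10 = 431 N down at 1.27 m → arm 1.23 m, τ = 431 × 1.23 = 530.1 N·m clockwise.
Battery pack: 21.1 × 10 = 211 N down at 0.51 m → arm 1.99 m, τ = 211 × 1.99 = 419.9 N·m clockwise.
Speaker: 16.5 × 10 = 165 N down at 0.76 m → arm 1.74 m, τ = 165 × 1.74 = 287.1 N·m clockwise.
Net moment of the loads = 1657 N·m clockwise.
The upward force F acts at the right end, arm 2.5 m, giving F × 2.5 counterclockwise.
Setting net torque to zero: F × 2.5 = 1657 → F = 1657 / 2.5 = 663 N.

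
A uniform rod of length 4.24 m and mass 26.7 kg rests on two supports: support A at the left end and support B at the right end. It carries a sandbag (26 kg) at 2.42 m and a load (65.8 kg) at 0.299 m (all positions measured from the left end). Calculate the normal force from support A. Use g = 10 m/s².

Taking torques about support B:
Beam weight: 26.7 × 10 = 267 N down at 2.12 m → arm 2.12 m, τ = 267 × 2.12 = 566 N·m counterclockwise.
Sandbag: 26 × 10 = 260 N down at 2.42 m → arm 1.82 m, τ = 260 × 1.82 = 473.2 N·m counterclockwise.
Load: 65.8 × 10 = 658 N down at 0.299 m → arm 3.941 m, τ = 658 × 3.941 = 2593 N·m counterclockwise.
Net load moment about support B = 3632 N·m counterclockwise.
Reaction R at support A is upward at 0 m, arm 4.24 m → moment R × 4.24 clockwise.
For rotational equilibrium, R × 4.24 = 3632, so R = 857 N.

R_A ≈ 857 N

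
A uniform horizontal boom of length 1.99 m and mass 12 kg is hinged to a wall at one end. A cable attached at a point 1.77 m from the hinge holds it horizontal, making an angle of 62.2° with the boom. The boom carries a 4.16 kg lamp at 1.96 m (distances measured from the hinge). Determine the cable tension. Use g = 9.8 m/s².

T ≈ 126 N

About the hinge:
Beam weight: 12 × 9.8 = 117.6 N down at 0.995 m → arm 0.995 m, τ = 117.6 × 0.995 = 117 N·m clockwise.
Lamp: 4.16 × 9.8 = 40.77 N down at 1.96 m → arm 1.96 m, τ = 40.77 × 1.96 = 79.91 N·m clockwise.
Total clockwise load moment = 196.9 N·m.
The cable tension T acts at 1.77 m; only its component perpendicular to the boom, T sinθ, produces torque. sin 62.2° = 0.8846.
Setting net torque to zero: T × 1.77 × 0.8846 = 196.9 → T = 196.9 / 1.566 = 126 N.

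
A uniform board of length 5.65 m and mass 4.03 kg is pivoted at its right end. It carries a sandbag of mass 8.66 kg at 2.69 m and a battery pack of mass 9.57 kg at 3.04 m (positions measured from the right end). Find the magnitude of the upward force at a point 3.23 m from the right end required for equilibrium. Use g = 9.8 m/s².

F ≈ 193 N

Sum moments about the right end (the unknown pivot reaction has zero arm there).
Beam weight: 4.03 × 9.8 = 39.49 N down at 2.825 m → arm 2.825 m, τ = 39.49 × 2.825 = 111.6 N·m counterclockwise.
Sandbag: 8.66 × 9.8 = 84.87 N down at 2.69 m → arm 2.69 m, τ = 84.87 × 2.69 = 228.3 N·m counterclockwise.
Battery pack: 9.57 × 9.8 = 93.79 N down at 3.04 m → arm 3.04 m, τ = 93.79 × 3.04 = 285.1 N·m counterclockwise.
Net moment of the loads = 625 N·m counterclockwise.
The upward force F acts at a point 3.23 m from the right end, arm 3.23 m, giving F × 3.23 clockwise.
Setting net torque to zero: F × 3.23 = 625 → F = 625 / 3.23 = 193 N.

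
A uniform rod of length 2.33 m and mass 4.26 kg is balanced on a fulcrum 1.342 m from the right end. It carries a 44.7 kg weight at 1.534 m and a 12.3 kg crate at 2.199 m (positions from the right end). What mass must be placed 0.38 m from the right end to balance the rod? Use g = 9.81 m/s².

m ≈ 19.1 kg

Sum moments about the fulcrum (at 1.342 m from the right end) (the support reaction has zero arm there).
Beam weight: 4.26 × 9.81 = 41.79 N down at 1.165 m → arm 0.177 m, τ = 41.79 × 0.177 = 7.397 N·m clockwise.
Weight: 44.7 × 9.81 = 438.5 N down at 1.534 m → arm 0.192 m, τ = 438.5 × 0.192 = 84.19 N·m counterclockwise.
Crate: 12.3 × 9.81 = 120.7 N down at 2.199 m → arm 0.857 m, τ = 120.7 × 0.857 = 103.4 N·m counterclockwise.
Net moment of known loads = 180.2 N·m counterclockwise.
An unknown mass m at 0.38 m has arm 0.962 m; its moment is m·g·0.962 clockwise.
Balancing moments: m × 9.81 × 0.962 = 180.2, giving m = 180.2 / (9.81 × 0.962) = 19.1 kg.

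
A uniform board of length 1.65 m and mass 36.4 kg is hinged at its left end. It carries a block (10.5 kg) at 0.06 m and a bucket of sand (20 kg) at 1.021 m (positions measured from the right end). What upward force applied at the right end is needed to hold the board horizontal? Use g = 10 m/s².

Taking torques about the left end:
Beam weight: 36.4 × 10 = 364 N down at 0.825 m → arm 0.825 m, τ = 364 × 0.825 = 300.3 N·m clockwise.
Block: 10.5 × 10 = 105 N down at 0.06 m → arm 1.59 m, τ = 105 × 1.59 = 167 N·m clockwise.
Bucket of sand: 20 × 10 = 200 N down at 1.021 m → arm 0.629 m, τ = 200 × 0.629 = 125.8 N·m clockwise.
Net moment of the loads = 593.1 N·m clockwise.
The upward force F acts at the right end, arm 1.65 m, giving F × 1.65 counterclockwise.
Setting net torque to zero: F × 1.65 = 593.1 → F = 593.1 / 1.65 = 359 N.

F ≈ 359 N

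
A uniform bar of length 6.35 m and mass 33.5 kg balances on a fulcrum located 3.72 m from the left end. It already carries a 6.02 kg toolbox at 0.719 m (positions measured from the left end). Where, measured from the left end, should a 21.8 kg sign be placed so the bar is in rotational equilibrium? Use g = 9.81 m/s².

Choose the fulcrum (at 3.72 m from the left end) as the axis so the support reaction has zero arm there.
Beam weight: 33.5 × 9.81 = 328.6 N down at 3.175 m → arm 0.545 m, τ = 328.6 × 0.545 = 179.1 N·m counterclockwise.
Toolbox: 6.02 × 9.81 = 59.06 N down at 0.719 m → arm 3.001 m, τ = 59.06 × 3.001 = 177.2 N·m counterclockwise.
Net moment of existing loads = 356.3 N·m counterclockwise.
The sign weighs 21.8 × 9.81 = 213.9 N and must supply an equal clockwise moment, so its lever arm about the fulcrum is 356.3 / 213.9 = 1.67 m.
That puts it at 3.72 + 1.67 = 5.39 m from the left end.

x ≈ 5.39 m from the left end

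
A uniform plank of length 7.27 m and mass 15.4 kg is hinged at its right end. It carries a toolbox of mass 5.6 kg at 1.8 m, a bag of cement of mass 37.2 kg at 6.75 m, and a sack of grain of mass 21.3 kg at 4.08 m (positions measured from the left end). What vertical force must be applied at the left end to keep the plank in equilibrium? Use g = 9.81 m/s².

Sum moments about the right end (the unknown pivot reaction has zero arm there).
Beam weight: 15.4 × 9.81 = 151.1 N down at 3.635 m → arm 3.635 m, τ = 151.1 × 3.635 = 549.2 N·m counterclockwise.
Toolbox: 5.6 × 9.81 = 54.94 N down at 1.8 m → arm 5.47 m, τ = 54.94 × 5.47 = 300.5 N·m counterclockwise.
Bag of cement: 37.2 × 9.81 = 364.9 N down at 6.75 m → arm 0.52 m, τ = 364.9 × 0.52 = 189.7 N·m counterclockwise.
Sack of grain: 21.3 × 9.81 = 209 N down at 4.08 m → arm 3.19 m, τ = 209 × 3.19 = 666.7 N·m counterclockwise.
Net moment of the loads = 1706 N·m counterclockwise.
The upward force F acts at the left end, arm 7.27 m, giving F × 7.27 clockwise.
Balancing moments: F × 7.27 = 1706, giving F = 1706 / 7.27 = 235 N.

F ≈ 235 N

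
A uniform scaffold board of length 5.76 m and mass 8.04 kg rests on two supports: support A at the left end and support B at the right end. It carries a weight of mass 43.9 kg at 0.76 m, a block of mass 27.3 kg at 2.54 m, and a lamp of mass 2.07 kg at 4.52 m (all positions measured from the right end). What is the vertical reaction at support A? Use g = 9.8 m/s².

Take moments about support B.
Beam weight: 8.04 × 9.8 = 78.79 N down at 2.88 m → arm 2.88 m, τ = 78.79 × 2.88 = 226.9 N·m counterclockwise.
Weight: 43.9 × 9.8 = 430.2 N down at 0.76 m → arm 0.76 m, τ = 430.2 × 0.76 = 327 N·m counterclockwise.
Block: 27.3 × 9.8 = 267.5 N down at 2.54 m → arm 2.54 m, τ = 267.5 × 2.54 = 679.5 N·m counterclockwise.
Lamp: 2.07 × 9.8 = 20.29 N down at 4.52 m → arm 4.52 m, τ = 20.29 × 4.52 = 91.71 N·m counterclockwise.
Net load moment about support B = 1325 N·m counterclockwise.
Reaction R at support A is upward at 5.76 m, arm 5.76 m → moment R × 5.76 clockwise.
For rotational equilibrium, R × 5.76 = 1325, so R = 230 N.

R_A ≈ 230 N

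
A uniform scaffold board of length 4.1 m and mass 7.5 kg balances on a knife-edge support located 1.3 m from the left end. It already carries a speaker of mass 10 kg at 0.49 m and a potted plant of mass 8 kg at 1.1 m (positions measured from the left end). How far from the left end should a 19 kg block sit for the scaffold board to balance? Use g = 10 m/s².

x ≈ 1.51 m from the left end

Choose the knife-edge support (at 1.3 m from the left end) as the axis so the support reaction has zero arm there.
Beam weight: 7.5 × 10 = 75 N down at 2.05 m → arm 0.75 m, τ = 75 × 0.75 = 56.25 N·m clockwise.
Speaker: 10 × 10 = 100 N down at 0.49 m → arm 0.81 m, τ = 100 × 0.81 = 81 N·m counterclockwise.
Potted plant: 8 × 10 = 80 N down at 1.1 m → arm 0.2 m, τ = 80 × 0.2 = 16 N·m counterclockwise.
Net moment of existing loads = 40.75 N·m counterclockwise.
The block weighs 19 × 10 = 190 N and must supply an equal clockwise moment, so its lever arm about the knife-edge support is 40.75 / 190 = 0.214 m.
That puts it at 1.3 + 0.214 = 1.51 m from the left end.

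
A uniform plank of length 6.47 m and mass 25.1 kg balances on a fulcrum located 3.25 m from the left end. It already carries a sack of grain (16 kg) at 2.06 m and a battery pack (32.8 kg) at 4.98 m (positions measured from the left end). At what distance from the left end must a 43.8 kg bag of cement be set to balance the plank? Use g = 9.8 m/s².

x ≈ 2.4 m from the left end

Taking torques about the fulcrum (at 3.25 m from the left end):
Beam weight: 25.1 × 9.8 = 246 N down at 3.235 m → arm 0.015 m, τ = 246 × 0.015 = 3.69 N·m counterclockwise.
Sack of grain: 16 × 9.8 = 156.8 N down at 2.06 m → arm 1.19 m, τ = 156.8 × 1.19 = 186.6 N·m counterclockwise.
Battery pack: 32.8 × 9.8 = 321.4 N down at 4.98 m → arm 1.73 m, τ = 321.4 × 1.73 = 556 N·m clockwise.
Net moment of existing loads = 365.7 N·m clockwise.
The bag of cement weighs 43.8 × 9.8 = 429.2 N and must supply an equal counterclockwise moment, so its lever arm about the fulcrum is 365.7 / 429.2 = 0.852 m.
That puts it at 3.25 − 0.852 = 2.4 m from the left end.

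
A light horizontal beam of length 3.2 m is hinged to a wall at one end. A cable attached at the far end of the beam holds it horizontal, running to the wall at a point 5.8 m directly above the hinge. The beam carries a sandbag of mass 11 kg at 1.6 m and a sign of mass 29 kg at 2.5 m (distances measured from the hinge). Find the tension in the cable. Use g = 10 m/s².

Taking torques about the hinge:
Sandbag: 11 × 10 = 110 N down at 1.6 m → arm 1.6 m, τ = 110 × 1.6 = 176 N·m clockwise.
Sign: 29 × 10 = 290 N down at 2.5 m → arm 2.5 m, τ = 290 × 2.5 = 725 N·m clockwise.
Total clockwise load moment = 901 N·m.
The cable tension T acts at 3.2 m; only its component perpendicular to the beam, T sinθ, produces torque. sinθ = h/√(h²+d²) = 5.8/√(5.8²+3.2²) = 0.8756.
Balancing moments: T × 3.2 × 0.8756 = 901, giving T = 901 / 2.802 = 322 N.

T ≈ 322 N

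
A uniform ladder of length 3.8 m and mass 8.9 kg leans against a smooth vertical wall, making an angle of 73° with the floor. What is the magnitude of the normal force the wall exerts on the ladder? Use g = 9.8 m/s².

N_wall ≈ 13.3 N

Sum moments about the foot of the ladder (the floor normal and friction both act there and drop out).
Ladder weight 8.9×9.8 = 87.22 N acts at 1.9 m along the ladder; its horizontal arm is 1.9·cos73° = 0.5555 m → τ = 48.45 N·m clockwise.
Wall normal N acts horizontally at the top; its moment arm is the height L sinθ = 3.8·sin73° = 3.634 m, counterclockwise.
Balancing moments: N × 3.634 = 48.45, giving N = 13.3 N.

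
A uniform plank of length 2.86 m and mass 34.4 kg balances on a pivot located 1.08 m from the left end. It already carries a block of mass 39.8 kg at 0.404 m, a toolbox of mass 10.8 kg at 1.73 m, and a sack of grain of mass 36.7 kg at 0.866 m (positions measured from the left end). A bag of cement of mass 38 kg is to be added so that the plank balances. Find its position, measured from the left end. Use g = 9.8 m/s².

x ≈ 1.49 m from the left end

Take moments about the pivot (at 1.08 m from the left end).
Beam weight: 34.4 × 9.8 = 337.1 N down at 1.43 m → arm 0.35 m, τ = 337.1 × 0.35 = 118 N·m clockwise.
Block: 39.8 × 9.8 = 390 N down at 0.404 m → arm 0.676 m, τ = 390 × 0.676 = 263.6 N·m counterclockwise.
Toolbox: 10.8 × 9.8 = 105.8 N down at 1.73 m → arm 0.65 m, τ = 105.8 × 0.65 = 68.77 N·m clockwise.
Sack of grain: 36.7 × 9.8 = 359.7 N down at 0.866 m → arm 0.214 m, τ = 359.7 × 0.214 = 76.98 N·m counterclockwise.
Net moment of existing loads = 153.8 N·m counterclockwise.
The bag of cement weighs 38 × 9.8 = 372.4 N and must supply an equal clockwise moment, so its lever arm about the pivot is 153.8 / 372.4 = 0.413 m.
That puts it at 1.08 + 0.413 = 1.49 m from the left end.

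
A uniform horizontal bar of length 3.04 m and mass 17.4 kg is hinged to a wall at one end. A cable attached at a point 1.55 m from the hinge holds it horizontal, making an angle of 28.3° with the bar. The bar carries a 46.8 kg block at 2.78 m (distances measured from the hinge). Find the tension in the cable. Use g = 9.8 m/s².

T ≈ 2090 N

Sum moments about the hinge (the unknown hinge reaction has zero arm there).
Beam weight: 17.4 × 9.8 = 170.5 N down at 1.52 m → arm 1.52 m, τ = 170.5 × 1.52 = 259.2 N·m clockwise.
Block: 46.8 × 9.8 = 458.6 N down at 2.78 m → arm 2.78 m, τ = 458.6 × 2.78 = 1275 N·m clockwise.
Total clockwise load moment = 1534 N·m.
The cable tension T acts at 1.55 m; only its component perpendicular to the bar, T sinθ, produces torque. sin 28.3° = 0.4741.
Balancing moments: T × 1.55 × 0.4741 = 1534, giving T = 1534 / 0.7349 = 2090 N.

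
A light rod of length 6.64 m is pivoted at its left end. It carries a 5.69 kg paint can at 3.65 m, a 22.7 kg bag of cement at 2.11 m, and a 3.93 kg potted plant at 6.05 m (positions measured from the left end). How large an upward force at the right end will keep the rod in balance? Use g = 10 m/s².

F ≈ 139 N

About the left end:
Paint can: 5.69 × 10 = 56.9 N down at 3.65 m → arm 3.65 m, τ = 56.9 × 3.65 = 207.7 N·m clockwise.
Bag of cement: 22.7 × 10 = 227 N down at 2.11 m → arm 2.11 m, τ = 227 × 2.11 = 479 N·m clockwise.
Potted plant: 3.93 × 10 = 39.3 N down at 6.05 m → arm 6.05 m, τ = 39.3 × 6.05 = 237.8 N·m clockwise.
Net moment of the loads = 924.5 N·m clockwise.
The upward force F acts at the right end, arm 6.64 m, giving F × 6.64 counterclockwise.
For rotational equilibrium, F × 6.64 = 924.5, so F = 924.5 / 6.64 = 139 N.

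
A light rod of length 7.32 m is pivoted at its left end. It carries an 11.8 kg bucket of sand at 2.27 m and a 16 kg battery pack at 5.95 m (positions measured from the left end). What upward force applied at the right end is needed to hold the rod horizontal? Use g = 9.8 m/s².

F ≈ 163 N

Choose the left end as the axis so the unknown pivot reaction has zero arm there.
Bucket of sand: 11.8 × 9.8 = 115.6 N down at 2.27 m → arm 2.27 m, τ = 115.6 × 2.27 = 262.4 N·m clockwise.
Battery pack: 16 × 9.8 = 156.8 N down at 5.95 m → arm 5.95 m, τ = 156.8 × 5.95 = 933 N·m clockwise.
Net moment of the loads = 1195 N·m clockwise.
The upward force F acts at the right end, arm 7.32 m, giving F × 7.32 counterclockwise.
Στ = 0 ⇒ F × 7.32 = 1195 ⇒ F = 1195 / 7.32 = 163 N.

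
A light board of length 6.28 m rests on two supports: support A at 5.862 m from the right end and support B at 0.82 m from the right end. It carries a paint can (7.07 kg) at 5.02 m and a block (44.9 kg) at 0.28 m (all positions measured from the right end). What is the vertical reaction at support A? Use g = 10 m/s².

About support B:
Paint can: 7.07 × 10 = 70.7 N down at 5.02 m → arm 4.2 m, τ = 70.7 × 4.2 = 296.9 N·m counterclockwise.
Block: 44.9 × 10 = 449 N down at 0.28 m → arm 0.54 m, τ = 449 × 0.54 = 242.5 N·m clockwise.
Net load moment about support B = 54.4 N·m counterclockwise.
Reaction R at support A is upward at 5.862 m, arm 5.042 m → moment R × 5.042 clockwise.
Στ = 0 ⇒ R × 5.042 = 54.4 ⇒ R = 10.8 N.

R_A ≈ 10.8 N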